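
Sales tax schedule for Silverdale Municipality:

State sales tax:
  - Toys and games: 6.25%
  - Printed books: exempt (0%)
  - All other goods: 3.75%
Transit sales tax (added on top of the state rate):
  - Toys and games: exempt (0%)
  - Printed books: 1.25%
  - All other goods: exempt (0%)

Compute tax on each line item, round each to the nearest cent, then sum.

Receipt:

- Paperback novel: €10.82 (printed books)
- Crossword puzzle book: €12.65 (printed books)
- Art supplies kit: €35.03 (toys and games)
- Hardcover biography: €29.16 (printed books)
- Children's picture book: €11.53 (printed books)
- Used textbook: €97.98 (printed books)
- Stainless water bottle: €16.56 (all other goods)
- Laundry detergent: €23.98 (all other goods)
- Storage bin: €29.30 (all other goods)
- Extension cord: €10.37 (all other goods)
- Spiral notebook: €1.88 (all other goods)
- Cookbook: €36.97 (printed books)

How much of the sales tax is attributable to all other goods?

Stainless water bottle €16.56: all other goods → 3.75% + 0% transit = 3.75% → €0.62
Laundry detergent €23.98: all other goods → 3.75% + 0% transit = 3.75% → €0.90
Storage bin €29.30: all other goods → 3.75% + 0% transit = 3.75% → €1.10
Extension cord €10.37: all other goods → 3.75% + 0% transit = 3.75% → €0.39
Spiral notebook €1.88: all other goods → 3.75% + 0% transit = 3.75% → €0.07
Tax on all other goods = €0.62 + €0.90 + €1.10 + €0.39 + €0.07 = €3.08

€3.08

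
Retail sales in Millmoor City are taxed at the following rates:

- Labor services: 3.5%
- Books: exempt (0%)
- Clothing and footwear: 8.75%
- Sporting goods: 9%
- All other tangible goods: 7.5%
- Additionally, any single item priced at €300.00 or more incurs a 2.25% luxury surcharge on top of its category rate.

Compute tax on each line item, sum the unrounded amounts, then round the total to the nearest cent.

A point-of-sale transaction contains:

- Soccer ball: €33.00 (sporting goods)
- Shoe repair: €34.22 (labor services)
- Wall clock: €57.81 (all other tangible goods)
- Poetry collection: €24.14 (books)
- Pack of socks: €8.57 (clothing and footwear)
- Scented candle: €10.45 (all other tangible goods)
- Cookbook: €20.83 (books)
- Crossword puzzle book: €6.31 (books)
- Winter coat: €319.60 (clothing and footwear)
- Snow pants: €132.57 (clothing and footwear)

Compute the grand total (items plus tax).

€704.29

Soccer ball €33.00: sporting goods → 9% → €2.97
Shoe repair €34.22: labor services → 3.5% → €1.1977
Wall clock €57.81: all other tangible goods → 7.5% → €4.33575
Poetry collection €24.14: books → 0% → €0.00
Pack of socks €8.57: clothing and footwear → 8.75% → €0.749875
Scented candle €10.45: all other tangible goods → 7.5% → €0.78375
Cookbook €20.83: books → 0% → €0.00
Crossword puzzle book €6.31: books → 0% → €0.00
Winter coat €319.60: clothing and footwear → 8.75% + 2.25% surcharge = 11% → €35.156
Snow pants €132.57: clothing and footwear → 8.75% → €11.599875
Subtotal = €647.50; unrounded tax = €56.79295 → €56.79; total due = €704.29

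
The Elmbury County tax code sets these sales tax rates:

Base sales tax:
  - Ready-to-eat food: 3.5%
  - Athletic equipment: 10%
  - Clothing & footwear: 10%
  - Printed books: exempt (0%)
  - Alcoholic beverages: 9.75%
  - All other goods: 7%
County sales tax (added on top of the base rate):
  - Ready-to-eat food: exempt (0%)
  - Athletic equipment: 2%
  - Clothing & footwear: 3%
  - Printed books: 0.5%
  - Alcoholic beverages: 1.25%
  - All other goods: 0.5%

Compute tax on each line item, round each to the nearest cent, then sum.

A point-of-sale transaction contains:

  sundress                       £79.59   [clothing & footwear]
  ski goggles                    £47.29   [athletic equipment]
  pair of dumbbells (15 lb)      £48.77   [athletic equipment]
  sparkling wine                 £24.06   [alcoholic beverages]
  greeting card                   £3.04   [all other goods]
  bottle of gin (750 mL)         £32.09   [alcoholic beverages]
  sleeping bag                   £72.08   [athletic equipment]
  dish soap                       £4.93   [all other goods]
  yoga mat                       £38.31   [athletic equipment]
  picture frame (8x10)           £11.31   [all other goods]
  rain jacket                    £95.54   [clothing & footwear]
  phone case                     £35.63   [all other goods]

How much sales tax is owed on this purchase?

£57.84

Sundress £79.59: clothing & footwear → 10% + 3% county = 13% → £10.35
Ski goggles £47.29: athletic equipment → 10% + 2% county = 12% → £5.67
Pair of dumbbells (15 lb) £48.77: athletic equipment → 10% + 2% county = 12% → £5.85
Sparkling wine £24.06: alcoholic beverages → 9.75% + 1.25% county = 11% → £2.65
Greeting card £3.04: all other goods → 7% + 0.5% county = 7.5% → £0.23
Bottle of gin (750 mL) £32.09: alcoholic beverages → 9.75% + 1.25% county = 11% → £3.53
Sleeping bag £72.08: athletic equipment → 10% + 2% county = 12% → £8.65
Dish soap £4.93: all other goods → 7% + 0.5% county = 7.5% → £0.37
Yoga mat £38.31: athletic equipment → 10% + 2% county = 12% → £4.60
Picture frame (8x10) £11.31: all other goods → 7% + 0.5% county = 7.5% → £0.85
Rain jacket £95.54: clothing & footwear → 10% + 3% county = 13% → £12.42
Phone case £35.63: all other goods → 7% + 0.5% county = 7.5% → £2.67
Total tax = £10.35 + £5.67 + £5.85 + £2.65 + £0.23 + £3.53 + £8.65 + £0.37 + £4.60 + £0.85 + £12.42 + £2.67 = £57.84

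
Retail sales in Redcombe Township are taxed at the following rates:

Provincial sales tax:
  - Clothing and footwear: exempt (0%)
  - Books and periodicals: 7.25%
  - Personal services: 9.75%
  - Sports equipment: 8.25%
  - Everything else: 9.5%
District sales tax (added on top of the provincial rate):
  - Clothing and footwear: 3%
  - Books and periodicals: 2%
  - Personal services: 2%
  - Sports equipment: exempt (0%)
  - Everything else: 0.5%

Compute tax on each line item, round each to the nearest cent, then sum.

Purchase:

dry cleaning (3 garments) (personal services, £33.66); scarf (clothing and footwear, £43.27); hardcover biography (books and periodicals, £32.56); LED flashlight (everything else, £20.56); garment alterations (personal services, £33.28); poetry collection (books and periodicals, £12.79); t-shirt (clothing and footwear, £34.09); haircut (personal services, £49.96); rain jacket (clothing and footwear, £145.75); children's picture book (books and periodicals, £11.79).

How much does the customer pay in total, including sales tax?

Dry cleaning (3 garments) £33.66: personal services → 9.75% + 2% district = 11.75% → £3.96
Scarf £43.27: clothing and footwear → 0% + 3% district = 3% → £1.30
Hardcover biography £32.56: books and periodicals → 7.25% + 2% district = 9.25% → £3.01
LED flashlight £20.56: everything else → 9.5% + 0.5% district = 10% → £2.06
Garment alterations £33.28: personal services → 9.75% + 2% district = 11.75% → £3.91
Poetry collection £12.79: books and periodicals → 7.25% + 2% district = 9.25% → £1.18
T-shirt £34.09: clothing and footwear → 0% + 3% district = 3% → £1.02
Haircut £49.96: personal services → 9.75% + 2% district = 11.75% → £5.87
Rain jacket £145.75: clothing and footwear → 0% + 3% district = 3% → £4.37
Children's picture book £11.79: books and periodicals → 7.25% + 2% district = 9.25% → £1.09
Subtotal = £417.71; tax = £27.77; total due = £445.48

£445.48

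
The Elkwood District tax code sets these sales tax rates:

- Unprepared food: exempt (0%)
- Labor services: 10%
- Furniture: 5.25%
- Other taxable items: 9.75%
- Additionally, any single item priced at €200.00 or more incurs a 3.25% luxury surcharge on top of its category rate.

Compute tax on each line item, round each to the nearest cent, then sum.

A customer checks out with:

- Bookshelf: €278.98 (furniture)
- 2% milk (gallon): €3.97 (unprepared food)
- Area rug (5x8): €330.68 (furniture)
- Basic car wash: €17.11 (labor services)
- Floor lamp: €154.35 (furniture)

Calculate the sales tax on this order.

€61.63

Bookshelf €278.98: furniture → 5.25% + 3.25% surcharge = 8.5% → €23.71
2% milk (gallon) €3.97: unprepared food → 0% → €0.00
Area rug (5x8) €330.68: furniture → 5.25% + 3.25% surcharge = 8.5% → €28.11
Basic car wash €17.11: labor services → 10% → €1.71
Floor lamp €154.35: furniture → 5.25% → €8.10
Total tax = €23.71 + €28.11 + €1.71 + €8.10 = €61.63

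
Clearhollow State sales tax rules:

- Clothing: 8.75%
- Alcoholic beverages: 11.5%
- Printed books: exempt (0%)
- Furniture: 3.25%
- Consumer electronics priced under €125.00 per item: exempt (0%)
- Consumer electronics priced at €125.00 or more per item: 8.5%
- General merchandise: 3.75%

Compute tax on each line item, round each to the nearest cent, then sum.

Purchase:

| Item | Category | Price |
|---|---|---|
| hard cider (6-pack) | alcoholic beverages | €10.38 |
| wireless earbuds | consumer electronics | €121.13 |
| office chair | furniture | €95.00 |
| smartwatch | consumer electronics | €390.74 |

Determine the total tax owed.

Hard cider (6-pack) €10.38: alcoholic beverages → 11.5% → €1.19
Wireless earbuds €121.13: consumer electronics, under €125.00 → 0% → €0.00
Office chair €95.00: furniture → 3.25% → €3.09
Smartwatch €390.74: consumer electronics, €125.00 or more → 8.5% → €33.21
Total tax = €1.19 + €3.09 + €33.21 = €37.49

€37.49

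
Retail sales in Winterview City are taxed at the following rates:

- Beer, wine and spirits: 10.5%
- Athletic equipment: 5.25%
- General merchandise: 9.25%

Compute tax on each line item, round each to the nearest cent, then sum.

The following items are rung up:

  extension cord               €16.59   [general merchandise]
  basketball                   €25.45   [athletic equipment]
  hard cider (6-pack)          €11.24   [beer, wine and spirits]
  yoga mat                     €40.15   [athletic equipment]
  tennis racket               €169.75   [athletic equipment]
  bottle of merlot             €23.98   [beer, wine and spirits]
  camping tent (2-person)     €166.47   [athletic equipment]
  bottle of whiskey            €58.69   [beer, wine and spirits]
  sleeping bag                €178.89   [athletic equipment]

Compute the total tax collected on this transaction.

€41.88

Extension cord €16.59: general merchandise → 9.25% → €1.53
Basketball €25.45: athletic equipment → 5.25% → €1.34
Hard cider (6-pack) €11.24: beer, wine and spirits → 10.5% → €1.18
Yoga mat €40.15: athletic equipment → 5.25% → €2.11
Tennis racket €169.75: athletic equipment → 5.25% → €8.91
Bottle of merlot €23.98: beer, wine and spirits → 10.5% → €2.52
Camping tent (2-person) €166.47: athletic equipment → 5.25% → €8.74
Bottle of whiskey €58.69: beer, wine and spirits → 10.5% → €6.16
Sleeping bag €178.89: athletic equipment → 5.25% → €9.39
Total tax = €1.53 + €1.34 + €1.18 + €2.11 + €8.91 + €2.52 + €8.74 + €6.16 + €9.39 = €41.88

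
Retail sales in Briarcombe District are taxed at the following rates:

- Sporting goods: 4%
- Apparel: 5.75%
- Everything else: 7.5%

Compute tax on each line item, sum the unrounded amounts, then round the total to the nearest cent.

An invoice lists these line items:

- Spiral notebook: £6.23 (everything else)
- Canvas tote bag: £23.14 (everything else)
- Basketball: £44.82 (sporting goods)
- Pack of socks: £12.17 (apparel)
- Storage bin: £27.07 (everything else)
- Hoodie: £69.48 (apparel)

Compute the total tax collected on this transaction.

Spiral notebook £6.23: everything else → 7.5% → £0.46725
Canvas tote bag £23.14: everything else → 7.5% → £1.7355
Basketball £44.82: sporting goods → 4% → £1.7928
Pack of socks £12.17: apparel → 5.75% → £0.699775
Storage bin £27.07: everything else → 7.5% → £2.03025
Hoodie £69.48: apparel → 5.75% → £3.9951
Unrounded tax sum = £10.720675 → £10.72

£10.72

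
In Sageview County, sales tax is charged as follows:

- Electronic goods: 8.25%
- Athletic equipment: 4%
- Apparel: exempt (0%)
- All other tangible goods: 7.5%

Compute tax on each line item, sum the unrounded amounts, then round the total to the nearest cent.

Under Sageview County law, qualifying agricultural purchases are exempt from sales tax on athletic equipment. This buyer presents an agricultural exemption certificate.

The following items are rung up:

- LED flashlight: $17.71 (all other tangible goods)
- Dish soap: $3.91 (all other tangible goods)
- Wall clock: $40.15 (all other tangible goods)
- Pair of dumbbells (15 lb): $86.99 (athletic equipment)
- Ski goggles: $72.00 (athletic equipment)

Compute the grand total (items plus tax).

$225.39

LED flashlight $17.71: all other tangible goods → 7.5% → $1.32825
Dish soap $3.91: all other tangible goods → 7.5% → $0.29325
Wall clock $40.15: all other tangible goods → 7.5% → $3.01125
Pair of dumbbells (15 lb) $86.99: athletic equipment, buyer-exempt → 0% → $0.00
Ski goggles $72.00: athletic equipment, buyer-exempt → 0% → $0.00
Subtotal = $220.76; unrounded tax = $4.63275 → $4.63; total due = $225.39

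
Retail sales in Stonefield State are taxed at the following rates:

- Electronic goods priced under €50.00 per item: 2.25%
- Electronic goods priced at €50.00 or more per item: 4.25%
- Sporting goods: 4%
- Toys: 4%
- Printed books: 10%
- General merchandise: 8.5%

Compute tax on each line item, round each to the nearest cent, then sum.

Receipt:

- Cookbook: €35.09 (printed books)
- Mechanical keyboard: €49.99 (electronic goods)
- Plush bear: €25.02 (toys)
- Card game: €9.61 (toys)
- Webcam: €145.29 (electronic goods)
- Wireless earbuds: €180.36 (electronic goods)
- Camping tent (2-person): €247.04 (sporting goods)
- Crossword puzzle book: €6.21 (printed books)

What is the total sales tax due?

Cookbook €35.09: printed books → 10% → €3.51
Mechanical keyboard €49.99: electronic goods, under €50.00 → 2.25% → €1.12
Plush bear €25.02: toys → 4% → €1.00
Card game €9.61: toys → 4% → €0.38
Webcam €145.29: electronic goods, €50.00 or more → 4.25% → €6.17
Wireless earbuds €180.36: electronic goods, €50.00 or more → 4.25% → €7.67
Camping tent (2-person) €247.04: sporting goods → 4% → €9.88
Crossword puzzle book €6.21: printed books → 10% → €0.62
Total tax = €3.51 + €1.12 + €1.00 + €0.38 + €6.17 + €7.67 + €9.88 + €0.62 = €30.35

€30.35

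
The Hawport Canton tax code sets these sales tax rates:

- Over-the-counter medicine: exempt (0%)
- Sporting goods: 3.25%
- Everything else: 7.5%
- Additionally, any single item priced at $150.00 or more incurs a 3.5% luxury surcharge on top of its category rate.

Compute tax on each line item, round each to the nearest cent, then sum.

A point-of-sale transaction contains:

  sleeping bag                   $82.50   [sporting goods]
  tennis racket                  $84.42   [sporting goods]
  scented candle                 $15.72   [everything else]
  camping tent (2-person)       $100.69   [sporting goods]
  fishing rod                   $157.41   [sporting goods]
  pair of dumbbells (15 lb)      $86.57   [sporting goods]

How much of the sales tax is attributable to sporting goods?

$22.13

Sleeping bag $82.50: sporting goods → 3.25% → $2.68
Tennis racket $84.42: sporting goods → 3.25% → $2.74
Camping tent (2-person) $100.69: sporting goods → 3.25% → $3.27
Fishing rod $157.41: sporting goods → 3.25% + 3.5% surcharge = 6.75% → $10.63
Pair of dumbbells (15 lb) $86.57: sporting goods → 3.25% → $2.81
Tax on sporting goods = $2.68 + $2.74 + $3.27 + $10.63 + $2.81 = $22.13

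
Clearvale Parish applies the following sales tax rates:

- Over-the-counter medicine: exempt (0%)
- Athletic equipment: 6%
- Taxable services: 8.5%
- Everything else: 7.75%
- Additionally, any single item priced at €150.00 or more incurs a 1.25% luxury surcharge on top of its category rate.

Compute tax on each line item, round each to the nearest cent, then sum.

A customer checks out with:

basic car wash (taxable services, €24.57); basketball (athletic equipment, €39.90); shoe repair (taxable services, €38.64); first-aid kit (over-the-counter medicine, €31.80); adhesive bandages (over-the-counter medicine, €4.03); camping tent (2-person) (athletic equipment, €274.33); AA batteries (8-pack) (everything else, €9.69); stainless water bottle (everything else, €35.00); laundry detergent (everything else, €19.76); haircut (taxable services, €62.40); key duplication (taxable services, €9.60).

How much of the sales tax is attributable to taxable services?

Basic car wash €24.57: taxable services → 8.5% → €2.09
Shoe repair €38.64: taxable services → 8.5% → €3.28
Haircut €62.40: taxable services → 8.5% → €5.30
Key duplication €9.60: taxable services → 8.5% → €0.82
Tax on taxable services = €2.09 + €3.28 + €5.30 + €0.82 = €11.49

€11.49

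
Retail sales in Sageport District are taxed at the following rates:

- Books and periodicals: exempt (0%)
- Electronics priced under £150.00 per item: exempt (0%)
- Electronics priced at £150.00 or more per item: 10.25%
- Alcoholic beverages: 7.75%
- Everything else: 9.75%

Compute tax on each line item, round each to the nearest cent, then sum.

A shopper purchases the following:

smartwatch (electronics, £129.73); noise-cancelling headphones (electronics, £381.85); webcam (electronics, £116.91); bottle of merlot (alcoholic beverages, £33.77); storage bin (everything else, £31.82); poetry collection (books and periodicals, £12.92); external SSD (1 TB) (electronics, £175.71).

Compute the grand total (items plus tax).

Smartwatch £129.73: electronics, under £150.00 → 0% → £0.00
Noise-cancelling headphones £381.85: electronics, £150.00 or more → 10.25% → £39.14
Webcam £116.91: electronics, under £150.00 → 0% → £0.00
Bottle of merlot £33.77: alcoholic beverages → 7.75% → £2.62
Storage bin £31.82: everything else → 9.75% → £3.10
Poetry collection £12.92: books and periodicals → 0% → £0.00
External SSD (1 TB) £175.71: electronics, £150.00 or more → 10.25% → £18.01
Subtotal = £882.71; tax = £62.87; total due = £945.58

£945.58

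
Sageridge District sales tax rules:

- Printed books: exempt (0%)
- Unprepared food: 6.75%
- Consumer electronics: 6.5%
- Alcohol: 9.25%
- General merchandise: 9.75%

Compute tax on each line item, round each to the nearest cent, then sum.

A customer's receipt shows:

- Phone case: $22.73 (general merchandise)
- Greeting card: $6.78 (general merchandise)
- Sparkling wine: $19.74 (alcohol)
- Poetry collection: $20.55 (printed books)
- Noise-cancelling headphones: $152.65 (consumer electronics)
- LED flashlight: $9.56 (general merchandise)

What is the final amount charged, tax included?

$247.57

Phone case $22.73: general merchandise → 9.75% → $2.22
Greeting card $6.78: general merchandise → 9.75% → $0.66
Sparkling wine $19.74: alcohol → 9.25% → $1.83
Poetry collection $20.55: printed books → 0% → $0.00
Noise-cancelling headphones $152.65: consumer electronics → 6.5% → $9.92
LED flashlight $9.56: general merchandise → 9.75% → $0.93
Subtotal = $232.01; tax = $15.56; total due = $247.57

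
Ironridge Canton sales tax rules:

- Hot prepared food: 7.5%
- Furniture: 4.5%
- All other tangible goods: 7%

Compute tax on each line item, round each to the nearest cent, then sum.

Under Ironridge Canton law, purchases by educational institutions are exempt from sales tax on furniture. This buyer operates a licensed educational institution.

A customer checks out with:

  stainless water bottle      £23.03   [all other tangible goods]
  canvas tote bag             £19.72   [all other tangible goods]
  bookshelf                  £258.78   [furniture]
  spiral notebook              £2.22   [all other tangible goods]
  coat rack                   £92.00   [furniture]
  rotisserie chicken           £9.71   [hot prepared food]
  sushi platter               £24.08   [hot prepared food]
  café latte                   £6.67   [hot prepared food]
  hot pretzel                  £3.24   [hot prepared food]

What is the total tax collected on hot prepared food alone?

Rotisserie chicken £9.71: hot prepared food → 7.5% → £0.73
Sushi platter £24.08: hot prepared food → 7.5% → £1.81
Café latte £6.67: hot prepared food → 7.5% → £0.50
Hot pretzel £3.24: hot prepared food → 7.5% → £0.24
Tax on hot prepared food = £0.73 + £1.81 + £0.50 + £0.24 = £3.28

£3.28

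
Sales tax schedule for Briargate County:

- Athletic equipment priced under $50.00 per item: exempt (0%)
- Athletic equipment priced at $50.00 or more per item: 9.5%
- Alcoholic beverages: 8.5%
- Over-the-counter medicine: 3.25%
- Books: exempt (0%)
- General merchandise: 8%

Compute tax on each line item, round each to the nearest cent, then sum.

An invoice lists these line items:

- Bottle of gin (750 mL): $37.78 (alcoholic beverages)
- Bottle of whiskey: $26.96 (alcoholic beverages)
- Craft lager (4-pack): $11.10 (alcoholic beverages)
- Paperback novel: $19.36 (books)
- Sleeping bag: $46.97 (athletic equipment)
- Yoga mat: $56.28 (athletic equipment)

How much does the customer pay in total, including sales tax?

Bottle of gin (750 mL) $37.78: alcoholic beverages → 8.5% → $3.21
Bottle of whiskey $26.96: alcoholic beverages → 8.5% → $2.29
Craft lager (4-pack) $11.10: alcoholic beverages → 8.5% → $0.94
Paperback novel $19.36: books → 0% → $0.00
Sleeping bag $46.97: athletic equipment, under $50.00 → 0% → $0.00
Yoga mat $56.28: athletic equipment, $50.00 or more → 9.5% → $5.35
Subtotal = $198.45; tax = $11.79; total due = $210.24

$210.24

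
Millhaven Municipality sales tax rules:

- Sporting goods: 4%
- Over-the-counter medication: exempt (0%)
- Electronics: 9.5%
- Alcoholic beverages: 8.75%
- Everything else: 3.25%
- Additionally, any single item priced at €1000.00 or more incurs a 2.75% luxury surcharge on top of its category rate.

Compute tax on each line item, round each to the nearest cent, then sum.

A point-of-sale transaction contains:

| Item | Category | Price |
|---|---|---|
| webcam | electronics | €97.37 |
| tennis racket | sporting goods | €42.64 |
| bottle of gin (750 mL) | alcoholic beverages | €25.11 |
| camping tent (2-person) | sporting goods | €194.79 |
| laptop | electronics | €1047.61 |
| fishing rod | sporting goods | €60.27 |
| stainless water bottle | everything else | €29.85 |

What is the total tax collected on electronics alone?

€137.58

Webcam €97.37: electronics → 9.5% → €9.25
Laptop €1047.61: electronics → 9.5% + 2.75% surcharge = 12.25% → €128.33
Tax on electronics = €9.25 + €128.33 = €137.58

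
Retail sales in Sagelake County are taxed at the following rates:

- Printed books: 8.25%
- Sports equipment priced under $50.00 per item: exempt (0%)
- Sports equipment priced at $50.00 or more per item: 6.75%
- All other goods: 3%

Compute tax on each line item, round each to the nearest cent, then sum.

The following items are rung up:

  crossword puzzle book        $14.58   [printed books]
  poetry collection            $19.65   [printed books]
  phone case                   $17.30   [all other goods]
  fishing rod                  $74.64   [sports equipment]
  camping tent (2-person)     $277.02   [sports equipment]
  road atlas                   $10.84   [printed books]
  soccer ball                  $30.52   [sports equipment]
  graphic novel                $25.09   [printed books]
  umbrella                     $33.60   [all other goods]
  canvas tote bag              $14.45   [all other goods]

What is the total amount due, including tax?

Crossword puzzle book $14.58: printed books → 8.25% → $1.20
Poetry collection $19.65: printed books → 8.25% → $1.62
Phone case $17.30: all other goods → 3% → $0.52
Fishing rod $74.64: sports equipment, $50.00 or more → 6.75% → $5.04
Camping tent (2-person) $277.02: sports equipment, $50.00 or more → 6.75% → $18.70
Road atlas $10.84: printed books → 8.25% → $0.89
Soccer ball $30.52: sports equipment, under $50.00 → 0% → $0.00
Graphic novel $25.09: printed books → 8.25% → $2.07
Umbrella $33.60: all other goods → 3% → $1.01
Canvas tote bag $14.45: all other goods → 3% → $0.43
Subtotal = $517.69; tax = $31.48; total due = $549.17

$549.17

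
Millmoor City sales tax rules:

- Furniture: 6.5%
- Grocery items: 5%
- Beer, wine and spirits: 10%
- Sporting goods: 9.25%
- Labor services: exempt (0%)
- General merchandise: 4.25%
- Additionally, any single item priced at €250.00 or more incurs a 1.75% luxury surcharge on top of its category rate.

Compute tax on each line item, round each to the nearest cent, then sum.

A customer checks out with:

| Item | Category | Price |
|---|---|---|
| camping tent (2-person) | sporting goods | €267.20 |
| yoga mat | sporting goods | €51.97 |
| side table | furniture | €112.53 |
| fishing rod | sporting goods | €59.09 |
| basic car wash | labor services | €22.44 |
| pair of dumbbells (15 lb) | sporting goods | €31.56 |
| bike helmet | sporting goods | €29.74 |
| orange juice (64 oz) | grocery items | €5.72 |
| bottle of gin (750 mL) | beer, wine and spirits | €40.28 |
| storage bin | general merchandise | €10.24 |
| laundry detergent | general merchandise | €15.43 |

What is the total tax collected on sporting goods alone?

€45.34

Camping tent (2-person) €267.20: sporting goods → 9.25% + 1.75% surcharge = 11% → €29.39
Yoga mat €51.97: sporting goods → 9.25% → €4.81
Fishing rod €59.09: sporting goods → 9.25% → €5.47
Pair of dumbbells (15 lb) €31.56: sporting goods → 9.25% → €2.92
Bike helmet €29.74: sporting goods → 9.25% → €2.75
Tax on sporting goods = €29.39 + €4.81 + €5.47 + €2.92 + €2.75 = €45.34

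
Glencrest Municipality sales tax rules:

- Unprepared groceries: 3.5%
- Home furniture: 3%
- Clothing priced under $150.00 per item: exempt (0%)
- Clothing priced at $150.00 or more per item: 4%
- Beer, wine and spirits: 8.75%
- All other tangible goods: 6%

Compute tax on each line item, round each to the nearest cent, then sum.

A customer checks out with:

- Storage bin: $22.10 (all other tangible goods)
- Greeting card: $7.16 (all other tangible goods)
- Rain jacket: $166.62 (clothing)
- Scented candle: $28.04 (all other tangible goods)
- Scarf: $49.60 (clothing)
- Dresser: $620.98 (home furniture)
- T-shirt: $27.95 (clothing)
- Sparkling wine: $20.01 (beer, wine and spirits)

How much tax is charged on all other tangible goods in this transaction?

$3.44

Storage bin $22.10: all other tangible goods → 6% → $1.33
Greeting card $7.16: all other tangible goods → 6% → $0.43
Scented candle $28.04: all other tangible goods → 6% → $1.68
Tax on all other tangible goods = $1.33 + $0.43 + $1.68 = $3.44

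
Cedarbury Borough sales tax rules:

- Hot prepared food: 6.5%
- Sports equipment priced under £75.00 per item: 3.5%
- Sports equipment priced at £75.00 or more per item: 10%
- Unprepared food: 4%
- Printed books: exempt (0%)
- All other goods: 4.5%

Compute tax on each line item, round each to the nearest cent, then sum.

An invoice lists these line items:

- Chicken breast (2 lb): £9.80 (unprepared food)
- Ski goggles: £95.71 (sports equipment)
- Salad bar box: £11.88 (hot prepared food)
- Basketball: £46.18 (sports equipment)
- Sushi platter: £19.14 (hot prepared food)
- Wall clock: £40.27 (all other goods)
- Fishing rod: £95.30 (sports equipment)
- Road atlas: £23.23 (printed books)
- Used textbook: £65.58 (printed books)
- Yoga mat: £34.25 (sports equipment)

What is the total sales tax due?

Chicken breast (2 lb) £9.80: unprepared food → 4% → £0.39
Ski goggles £95.71: sports equipment, £75.00 or more → 10% → £9.57
Salad bar box £11.88: hot prepared food → 6.5% → £0.77
Basketball £46.18: sports equipment, under £75.00 → 3.5% → £1.62
Sushi platter £19.14: hot prepared food → 6.5% → £1.24
Wall clock £40.27: all other goods → 4.5% → £1.81
Fishing rod £95.30: sports equipment, £75.00 or more → 10% → £9.53
Road atlas £23.23: printed books → 0% → £0.00
Used textbook £65.58: printed books → 0% → £0.00
Yoga mat £34.25: sports equipment, under £75.00 → 3.5% → £1.20
Total tax = £0.39 + £9.57 + £0.77 + £1.62 + £1.24 + £1.81 + £9.53 + £1.20 = £26.13

£26.13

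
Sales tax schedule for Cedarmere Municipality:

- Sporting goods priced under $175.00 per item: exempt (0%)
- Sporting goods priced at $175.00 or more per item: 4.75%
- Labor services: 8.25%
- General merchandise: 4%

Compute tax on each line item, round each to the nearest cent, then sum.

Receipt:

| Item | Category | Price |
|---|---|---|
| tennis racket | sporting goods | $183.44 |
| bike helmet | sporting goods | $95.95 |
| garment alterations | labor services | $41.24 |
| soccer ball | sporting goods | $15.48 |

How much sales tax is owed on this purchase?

Tennis racket $183.44: sporting goods, $175.00 or more → 4.75% → $8.71
Bike helmet $95.95: sporting goods, under $175.00 → 0% → $0.00
Garment alterations $41.24: labor services → 8.25% → $3.40
Soccer ball $15.48: sporting goods, under $175.00 → 0% → $0.00
Total tax = $8.71 + $3.40 = $12.11

$12.11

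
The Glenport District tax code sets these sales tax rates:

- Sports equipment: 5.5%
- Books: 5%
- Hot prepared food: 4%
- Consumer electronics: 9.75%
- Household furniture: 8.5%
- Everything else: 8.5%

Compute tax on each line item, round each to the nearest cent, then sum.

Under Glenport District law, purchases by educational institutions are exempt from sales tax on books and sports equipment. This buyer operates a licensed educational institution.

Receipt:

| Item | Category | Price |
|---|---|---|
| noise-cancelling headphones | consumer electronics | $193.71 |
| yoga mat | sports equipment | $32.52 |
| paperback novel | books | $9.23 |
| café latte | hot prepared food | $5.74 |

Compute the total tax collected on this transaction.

$19.12

Noise-cancelling headphones $193.71: consumer electronics → 9.75% → $18.89
Yoga mat $32.52: sports equipment, buyer-exempt → 0% → $0.00
Paperback novel $9.23: books, buyer-exempt → 0% → $0.00
Café latte $5.74: hot prepared food → 4% → $0.23
Total tax = $18.89 + $0.23 = $19.12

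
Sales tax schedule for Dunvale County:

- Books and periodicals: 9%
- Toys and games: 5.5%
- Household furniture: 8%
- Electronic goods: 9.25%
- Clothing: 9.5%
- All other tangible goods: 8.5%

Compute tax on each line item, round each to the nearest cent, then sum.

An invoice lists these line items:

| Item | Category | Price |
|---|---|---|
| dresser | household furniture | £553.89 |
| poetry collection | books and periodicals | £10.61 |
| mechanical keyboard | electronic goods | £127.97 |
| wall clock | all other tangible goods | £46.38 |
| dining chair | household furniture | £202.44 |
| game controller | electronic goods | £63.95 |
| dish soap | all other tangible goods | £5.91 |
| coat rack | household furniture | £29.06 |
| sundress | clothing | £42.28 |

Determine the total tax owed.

£90.00

Dresser £553.89: household furniture → 8% → £44.31
Poetry collection £10.61: books and periodicals → 9% → £0.95
Mechanical keyboard £127.97: electronic goods → 9.25% → £11.84
Wall clock £46.38: all other tangible goods → 8.5% → £3.94
Dining chair £202.44: household furniture → 8% → £16.20
Game controller £63.95: electronic goods → 9.25% → £5.92
Dish soap £5.91: all other tangible goods → 8.5% → £0.50
Coat rack £29.06: household furniture → 8% → £2.32
Sundress £42.28: clothing → 9.5% → £4.02
Total tax = £44.31 + £0.95 + £11.84 + £3.94 + £16.20 + £5.92 + £0.50 + £2.32 + £4.02 = £90.00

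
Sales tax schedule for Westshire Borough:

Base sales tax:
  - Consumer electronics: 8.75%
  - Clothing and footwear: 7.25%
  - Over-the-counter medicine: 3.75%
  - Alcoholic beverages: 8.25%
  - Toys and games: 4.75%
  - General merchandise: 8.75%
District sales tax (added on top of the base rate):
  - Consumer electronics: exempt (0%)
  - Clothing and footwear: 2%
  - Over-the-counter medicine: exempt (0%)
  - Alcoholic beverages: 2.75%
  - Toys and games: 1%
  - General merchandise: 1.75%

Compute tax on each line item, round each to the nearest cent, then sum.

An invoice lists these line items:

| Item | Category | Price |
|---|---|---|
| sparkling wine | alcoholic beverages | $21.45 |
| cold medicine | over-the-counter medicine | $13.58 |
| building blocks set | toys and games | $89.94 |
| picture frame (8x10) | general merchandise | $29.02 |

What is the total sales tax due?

$11.09

Sparkling wine $21.45: alcoholic beverages → 8.25% + 2.75% district = 11% → $2.36
Cold medicine $13.58: over-the-counter medicine → 3.75% + 0% district = 3.75% → $0.51
Building blocks set $89.94: toys and games → 4.75% + 1% district = 5.75% → $5.17
Picture frame (8x10) $29.02: general merchandise → 8.75% + 1.75% district = 10.5% → $3.05
Total tax = $2.36 + $0.51 + $5.17 + $3.05 = $11.09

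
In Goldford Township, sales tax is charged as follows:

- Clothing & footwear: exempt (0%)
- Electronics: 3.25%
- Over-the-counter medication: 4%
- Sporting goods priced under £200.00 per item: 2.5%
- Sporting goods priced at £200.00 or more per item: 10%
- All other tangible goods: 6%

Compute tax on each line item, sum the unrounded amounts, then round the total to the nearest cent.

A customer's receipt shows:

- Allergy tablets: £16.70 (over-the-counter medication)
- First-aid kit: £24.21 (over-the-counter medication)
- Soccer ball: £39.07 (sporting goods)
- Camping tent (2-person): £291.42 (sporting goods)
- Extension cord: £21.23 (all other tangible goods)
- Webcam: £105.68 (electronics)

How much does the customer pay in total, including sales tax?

Allergy tablets £16.70: over-the-counter medication → 4% → £0.668
First-aid kit £24.21: over-the-counter medication → 4% → £0.9684
Soccer ball £39.07: sporting goods, under £200.00 → 2.5% → £0.97675
Camping tent (2-person) £291.42: sporting goods, £200.00 or more → 10% → £29.142
Extension cord £21.23: all other tangible goods → 6% → £1.2738
Webcam £105.68: electronics → 3.25% → £3.4346
Subtotal = £498.31; unrounded tax = £36.46355 → £36.46; total due = £534.77

£534.77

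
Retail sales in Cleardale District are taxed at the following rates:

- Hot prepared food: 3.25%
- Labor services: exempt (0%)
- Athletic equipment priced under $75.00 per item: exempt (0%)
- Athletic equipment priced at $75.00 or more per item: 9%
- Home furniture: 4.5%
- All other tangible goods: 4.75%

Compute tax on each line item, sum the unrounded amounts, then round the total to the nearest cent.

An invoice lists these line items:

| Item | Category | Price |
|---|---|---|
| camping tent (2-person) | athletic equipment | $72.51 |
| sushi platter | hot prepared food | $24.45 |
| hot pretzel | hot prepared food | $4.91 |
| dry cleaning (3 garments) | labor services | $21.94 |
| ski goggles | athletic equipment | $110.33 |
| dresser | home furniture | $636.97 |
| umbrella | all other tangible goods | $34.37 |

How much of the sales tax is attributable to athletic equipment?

Camping tent (2-person) $72.51: athletic equipment, under $75.00 → 0% → $0.00
Ski goggles $110.33: athletic equipment, $75.00 or more → 9% → $9.9297
Tax on athletic equipment: unrounded sum = $9.9297 → $9.93

$9.93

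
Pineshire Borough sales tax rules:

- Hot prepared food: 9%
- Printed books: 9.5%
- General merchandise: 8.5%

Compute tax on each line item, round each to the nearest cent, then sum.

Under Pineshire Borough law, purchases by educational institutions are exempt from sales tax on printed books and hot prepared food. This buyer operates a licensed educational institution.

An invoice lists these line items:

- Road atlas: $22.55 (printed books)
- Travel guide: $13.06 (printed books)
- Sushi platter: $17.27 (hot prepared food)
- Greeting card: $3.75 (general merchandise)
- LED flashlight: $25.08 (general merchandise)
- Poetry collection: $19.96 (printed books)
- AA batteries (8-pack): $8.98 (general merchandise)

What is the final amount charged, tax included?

Road atlas $22.55: printed books, buyer-exempt → 0% → $0.00
Travel guide $13.06: printed books, buyer-exempt → 0% → $0.00
Sushi platter $17.27: hot prepared food, buyer-exempt → 0% → $0.00
Greeting card $3.75: general merchandise → 8.5% → $0.32
LED flashlight $25.08: general merchandise → 8.5% → $2.13
Poetry collection $19.96: printed books, buyer-exempt → 0% → $0.00
AA batteries (8-pack) $8.98: general merchandise → 8.5% → $0.76
Subtotal = $110.65; tax = $3.21; total due = $113.86

$113.86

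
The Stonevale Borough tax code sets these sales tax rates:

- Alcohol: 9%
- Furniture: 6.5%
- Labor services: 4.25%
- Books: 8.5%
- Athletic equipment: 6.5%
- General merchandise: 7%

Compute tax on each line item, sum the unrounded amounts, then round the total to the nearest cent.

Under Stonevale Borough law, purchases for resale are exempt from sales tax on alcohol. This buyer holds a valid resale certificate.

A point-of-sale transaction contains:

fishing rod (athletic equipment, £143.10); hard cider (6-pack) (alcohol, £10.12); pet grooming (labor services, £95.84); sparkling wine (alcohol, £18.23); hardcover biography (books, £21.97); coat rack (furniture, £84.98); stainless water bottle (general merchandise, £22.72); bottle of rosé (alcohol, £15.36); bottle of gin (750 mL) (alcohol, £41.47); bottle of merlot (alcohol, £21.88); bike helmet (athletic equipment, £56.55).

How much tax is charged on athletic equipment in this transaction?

£12.98

Fishing rod £143.10: athletic equipment → 6.5% → £9.3015
Bike helmet £56.55: athletic equipment → 6.5% → £3.67575
Tax on athletic equipment: unrounded sum = £12.97725 → £12.98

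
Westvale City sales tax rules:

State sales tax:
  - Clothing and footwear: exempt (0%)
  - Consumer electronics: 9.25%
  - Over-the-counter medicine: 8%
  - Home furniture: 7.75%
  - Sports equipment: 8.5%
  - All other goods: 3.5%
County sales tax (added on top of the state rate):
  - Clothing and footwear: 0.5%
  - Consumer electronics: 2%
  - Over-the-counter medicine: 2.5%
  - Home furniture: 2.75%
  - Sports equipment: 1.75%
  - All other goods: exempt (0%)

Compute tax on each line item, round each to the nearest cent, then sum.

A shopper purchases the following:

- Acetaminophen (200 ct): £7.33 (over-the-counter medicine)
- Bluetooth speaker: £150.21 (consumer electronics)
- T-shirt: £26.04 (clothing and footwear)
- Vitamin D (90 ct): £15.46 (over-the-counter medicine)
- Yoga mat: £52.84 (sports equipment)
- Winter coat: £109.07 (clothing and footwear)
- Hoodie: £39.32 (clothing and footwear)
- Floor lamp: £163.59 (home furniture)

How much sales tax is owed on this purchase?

Acetaminophen (200 ct) £7.33: over-the-counter medicine → 8% + 2.5% county = 10.5% → £0.77
Bluetooth speaker £150.21: consumer electronics → 9.25% + 2% county = 11.25% → £16.90
T-shirt £26.04: clothing and footwear → 0% + 0.5% county = 0.5% → £0.13
Vitamin D (90 ct) £15.46: over-the-counter medicine → 8% + 2.5% county = 10.5% → £1.62
Yoga mat £52.84: sports equipment → 8.5% + 1.75% county = 10.25% → £5.42
Winter coat £109.07: clothing and footwear → 0% + 0.5% county = 0.5% → £0.55
Hoodie £39.32: clothing and footwear → 0% + 0.5% county = 0.5% → £0.20
Floor lamp £163.59: home furniture → 7.75% + 2.75% county = 10.5% → £17.18
Total tax = £0.77 + £16.90 + £0.13 + £1.62 + £5.42 + £0.55 + £0.20 + £17.18 = £42.77

£42.77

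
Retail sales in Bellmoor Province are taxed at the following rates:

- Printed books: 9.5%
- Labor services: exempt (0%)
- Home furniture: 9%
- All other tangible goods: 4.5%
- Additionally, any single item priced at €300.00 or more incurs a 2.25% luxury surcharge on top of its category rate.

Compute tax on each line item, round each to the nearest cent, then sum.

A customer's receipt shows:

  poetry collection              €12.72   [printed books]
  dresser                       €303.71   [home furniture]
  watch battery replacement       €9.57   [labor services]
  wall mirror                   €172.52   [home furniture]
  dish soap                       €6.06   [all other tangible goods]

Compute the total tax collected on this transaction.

€51.18

Poetry collection €12.72: printed books → 9.5% → €1.21
Dresser €303.71: home furniture → 9% + 2.25% surcharge = 11.25% → €34.17
Watch battery replacement €9.57: labor services → 0% → €0.00
Wall mirror €172.52: home furniture → 9% → €15.53
Dish soap €6.06: all other tangible goods → 4.5% → €0.27
Total tax = €1.21 + €34.17 + €15.53 + €0.27 = €51.18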